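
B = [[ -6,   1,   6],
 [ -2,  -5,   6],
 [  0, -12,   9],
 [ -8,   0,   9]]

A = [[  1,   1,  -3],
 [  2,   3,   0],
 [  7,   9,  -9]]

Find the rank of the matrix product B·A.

First compute BA:
[[ 38,  51, -36],
 [ 30,  37, -48],
 [ 39,  45, -81],
 [ 55,  73, -57]]
Now row reduce the product.
R2 ← R2 − (15/19)·R1: [0, -62/19, -372/19]
R3 ← R3 − (39/38)·R1: [0, -279/38, -837/19]
R4 ← R4 − (55/38)·R1: [0, -31/38, -93/19]
R3 ← R3 − (9/4)·R2: [0, 0, 0]
R4 ← R4 − (1/4)·R2: [0, 0, 0]
2 nonzero rows, so rank(BA) = 2.

2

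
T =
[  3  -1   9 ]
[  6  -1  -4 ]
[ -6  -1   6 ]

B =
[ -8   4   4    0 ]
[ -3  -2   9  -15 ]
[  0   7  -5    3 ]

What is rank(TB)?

First compute TB:
[[-21,  77, -42,  42],
 [-45,  -2,  35,   3],
 [ 51,  20, -63,  33]]
Now row reduce the product.
R2 ← R2 − (15/7)·R1: [0, -167, 125, -87]
R3 ← R3 + (17/7)·R1: [0, 207, -165, 135]
R3 ← R3 + (207/167)·R2: [0, 0, -1680/167, 4536/167]
3 nonzero rows, so rank(TB) = 3.

3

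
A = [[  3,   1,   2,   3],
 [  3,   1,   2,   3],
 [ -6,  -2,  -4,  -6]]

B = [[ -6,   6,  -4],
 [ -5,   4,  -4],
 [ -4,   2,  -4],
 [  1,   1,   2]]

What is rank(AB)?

1

First compute AB:
[[-28,  29, -18],
 [-28,  29, -18],
 [ 56, -58,  36]]
Now row reduce the product.
R2 ← R2 − R1: [0, 0, 0]
R3 ← R3 + (2)·R1: [0, 0, 0]
1 nonzero row, so rank(AB) = 1.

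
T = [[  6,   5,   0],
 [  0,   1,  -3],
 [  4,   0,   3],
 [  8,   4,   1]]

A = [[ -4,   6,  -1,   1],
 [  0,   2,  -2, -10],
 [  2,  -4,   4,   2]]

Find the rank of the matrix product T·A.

3

First compute TA:
[[-24,  46, -16, -44],
 [ -6,  14, -14, -16],
 [-10,  12,   8,  10],
 [-30,  52, -12, -30]]
Now row reduce the product.
R2 ← R2 − (1/4)·R1: [0, 5/2, -10, -5]
R3 ← R3 − (5/12)·R1: [0, -43/6, 44/3, 85/3]
R4 ← R4 − (5/4)·R1: [0, -11/2, 8, 25]
R3 ← R3 + (43/15)·R2: [0, 0, -14, 14]
R4 ← R4 + (11/5)·R2: [0, 0, -14, 14]
R4 ← R4 − R3: [0, 0, 0, 0]
3 nonzero rows, so rank(TA) = 3.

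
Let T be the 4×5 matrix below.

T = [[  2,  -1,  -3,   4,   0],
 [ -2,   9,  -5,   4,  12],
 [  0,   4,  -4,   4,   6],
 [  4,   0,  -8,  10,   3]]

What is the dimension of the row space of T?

Row reduce to echelon form.
R2 ← R2 + R1: [0, 8, -8, 8, 12]
R4 ← R4 − (2)·R1: [0, 2, -2, 2, 3]
R3 ← R3 − (1/2)·R2: [0, 0, 0, 0, 0]
R4 ← R4 − (1/4)·R2: [0, 0, 0, 0, 0]
Echelon form has 2 nonzero rows, so rank(T) = 2.
The row space has dimension equal to the rank: 2.

2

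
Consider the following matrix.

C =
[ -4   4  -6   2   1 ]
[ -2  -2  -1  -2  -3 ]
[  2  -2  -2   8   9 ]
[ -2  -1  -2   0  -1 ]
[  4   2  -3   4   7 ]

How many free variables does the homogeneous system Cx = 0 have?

0

Row reduce to echelon form.
R2 ← R2 − (1/2)·R1: [0, -4, 2, -3, -7/2]
R3 ← R3 + (1/2)·R1: [0, 0, -5, 9, 19/2]
R4 ← R4 − (1/2)·R1: [0, -3, 1, -1, -3/2]
R5 ← R5 + R1: [0, 6, -9, 6, 8]
R4 ← R4 − (3/4)·R2: [0, 0, -1/2, 5/4, 9/8]
R5 ← R5 + (3/2)·R2: [0, 0, -6, 3/2, 11/4]
R4 ← R4 − (1/10)·R3: [0, 0, 0, 7/20, 7/40]
R5 ← R5 − (6/5)·R3: [0, 0, 0, -93/10, -173/20]
R5 ← R5 + (186/7)·R4: [0, 0, 0, 0, -4]
5 nonzero rows, so rank(C) = 5.
C has 5 columns; by rank–nullity, nullity = 5 − 5 = 0.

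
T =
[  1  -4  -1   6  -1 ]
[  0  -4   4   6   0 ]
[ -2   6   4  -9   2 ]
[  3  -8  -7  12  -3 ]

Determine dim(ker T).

Row reduce to echelon form.
R3 ← R3 + (2)·R1: [0, -2, 2, 3, 0]
R4 ← R4 − (3)·R1: [0, 4, -4, -6, 0]
R3 ← R3 − (1/2)·R2: [0, 0, 0, 0, 0]
R4 ← R4 + R2: [0, 0, 0, 0, 0]
2 nonzero rows, so rank(T) = 2.
T has 5 columns; by rank–nullity, nullity = 5 − 2 = 3.

3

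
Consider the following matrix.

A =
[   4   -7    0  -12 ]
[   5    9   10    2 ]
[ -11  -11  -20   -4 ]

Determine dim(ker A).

1

Row reduce to echelon form.
R2 ← R2 − (5/4)·R1: [0, 71/4, 10, 17]
R3 ← R3 + (11/4)·R1: [0, -121/4, -20, -37]
R3 ← R3 + (121/71)·R2: [0, 0, -210/71, -570/71]
3 nonzero rows, so rank(A) = 3.
A has 4 columns; by rank–nullity, nullity = 4 − 3 = 1.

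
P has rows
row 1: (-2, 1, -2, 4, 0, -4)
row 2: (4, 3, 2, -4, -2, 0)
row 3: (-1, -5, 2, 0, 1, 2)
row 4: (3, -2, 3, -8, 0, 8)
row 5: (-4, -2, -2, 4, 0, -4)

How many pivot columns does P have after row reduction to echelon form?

4

Row reduce to echelon form.
R2 ← R2 + (2)·R1: [0, 5, -2, 4, -2, -8]
R3 ← R3 − (1/2)·R1: [0, -11/2, 3, -2, 1, 4]
R4 ← R4 + (3/2)·R1: [0, -1/2, 0, -2, 0, 2]
R5 ← R5 − (2)·R1: [0, -4, 2, -4, 0, 4]
R3 ← R3 + (11/10)·R2: [0, 0, 4/5, 12/5, -6/5, -24/5]
R4 ← R4 + (1/10)·R2: [0, 0, -1/5, -8/5, -1/5, 6/5]
R5 ← R5 + (4/5)·R2: [0, 0, 2/5, -4/5, -8/5, -12/5]
R4 ← R4 + (1/4)·R3: [0, 0, 0, -1, -1/2, 0]
R5 ← R5 − (1/2)·R3: [0, 0, 0, -2, -1, 0]
R5 ← R5 − (2)·R4: [0, 0, 0, 0, 0, 0]
Echelon form has 4 nonzero rows, so rank(P) = 4.
Each nonzero row contributes one pivot column: 4 pivot columns.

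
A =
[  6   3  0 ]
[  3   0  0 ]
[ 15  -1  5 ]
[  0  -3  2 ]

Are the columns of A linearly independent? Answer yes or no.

yes

Row reduce A to echelon form.
R2 ← R2 − (1/2)·R1: [0, -3/2, 0]
R3 ← R3 − (5/2)·R1: [0, -17/2, 5]
R3 ← R3 − (17/3)·R2: [0, 0, 5]
R4 ← R4 − (2)·R2: [0, 0, 2]
R4 ← R4 − (2/5)·R3: [0, 0, 0]
3 pivots among 3 columns.
Every column is a pivot column, so the columns are linearly independent.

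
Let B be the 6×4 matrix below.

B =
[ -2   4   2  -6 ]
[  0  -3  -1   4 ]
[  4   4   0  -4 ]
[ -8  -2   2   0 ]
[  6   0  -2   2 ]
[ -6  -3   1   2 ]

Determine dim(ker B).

2

Row reduce to echelon form.
R3 ← R3 + (2)·R1: [0, 12, 4, -16]
R4 ← R4 − (4)·R1: [0, -18, -6, 24]
R5 ← R5 + (3)·R1: [0, 12, 4, -16]
R6 ← R6 − (3)·R1: [0, -15, -5, 20]
R3 ← R3 + (4)·R2: [0, 0, 0, 0]
R4 ← R4 − (6)·R2: [0, 0, 0, 0]
R5 ← R5 + (4)·R2: [0, 0, 0, 0]
R6 ← R6 − (5)·R2: [0, 0, 0, 0]
2 nonzero rows, so rank(B) = 2.
B has 4 columns; by rank–nullity, nullity = 4 − 2 = 2.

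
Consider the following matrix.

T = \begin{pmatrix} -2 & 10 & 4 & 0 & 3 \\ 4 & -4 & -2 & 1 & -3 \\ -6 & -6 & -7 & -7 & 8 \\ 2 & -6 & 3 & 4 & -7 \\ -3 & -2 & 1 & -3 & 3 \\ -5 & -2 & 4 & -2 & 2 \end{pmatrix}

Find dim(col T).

4

Row reduce to echelon form.
R2 ← R2 + (2)·R1: [0, 16, 6, 1, 3]
R3 ← R3 − (3)·R1: [0, -36, -19, -7, -1]
R4 ← R4 + R1: [0, 4, 7, 4, -4]
R5 ← R5 − (3/2)·R1: [0, -17, -5, -3, -3/2]
R6 ← R6 − (5/2)·R1: [0, -27, -6, -2, -11/2]
R3 ← R3 + (9/4)·R2: [0, 0, -11/2, -19/4, 23/4]
R4 ← R4 − (1/4)·R2: [0, 0, 11/2, 15/4, -19/4]
R5 ← R5 + (17/16)·R2: [0, 0, 11/8, -31/16, 27/16]
R6 ← R6 + (27/16)·R2: [0, 0, 33/8, -5/16, -7/16]
R4 ← R4 + R3: [0, 0, 0, -1, 1]
R5 ← R5 + (1/4)·R3: [0, 0, 0, -25/8, 25/8]
R6 ← R6 + (3/4)·R3: [0, 0, 0, -31/8, 31/8]
R5 ← R5 − (25/8)·R4: [0, 0, 0, 0, 0]
R6 ← R6 − (31/8)·R4: [0, 0, 0, 0, 0]
Echelon form has 4 nonzero rows, so rank(T) = 4.
The column space has dimension equal to the rank: 4.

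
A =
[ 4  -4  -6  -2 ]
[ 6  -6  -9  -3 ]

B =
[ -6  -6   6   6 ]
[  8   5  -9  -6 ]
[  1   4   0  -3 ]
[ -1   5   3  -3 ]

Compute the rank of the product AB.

First compute AB:
[[-60, -78,  54,  72],
 [-90, -117,  81, 108]]
Now row reduce the product.
R2 ← R2 − (3/2)·R1: [0, 0, 0, 0]
1 nonzero row, so rank(AB) = 1.

1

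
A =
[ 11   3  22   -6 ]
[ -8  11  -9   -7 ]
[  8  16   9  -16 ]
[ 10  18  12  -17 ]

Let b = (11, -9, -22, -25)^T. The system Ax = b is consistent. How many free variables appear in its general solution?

0

Row reduce the augmented matrix [A | b].
R2 ← R2 + (8/11)·R1: [0, 145/11, 7, -125/11, -1]
R3 ← R3 − (8/11)·R1: [0, 152/11, -7, -128/11, -30]
R4 ← R4 − (10/11)·R1: [0, 168/11, -8, -127/11, -35]
R3 ← R3 − (152/145)·R2: [0, 0, -2079/145, 8/29, -4198/145]
R4 ← R4 − (168/145)·R2: [0, 0, -2336/145, 47/29, -4907/145]
R4 ← R4 − (2336/2079)·R3: [0, 0, 0, 2725/2079, -2725/2079]
The echelon form has 4 nonzero rows, and every pivot lies in the first 4 columns, so rank(A) = rank([A|b]) = 4.
The system is consistent.
Free variables = (unknowns) − (rank) = 4 − 4 = 0.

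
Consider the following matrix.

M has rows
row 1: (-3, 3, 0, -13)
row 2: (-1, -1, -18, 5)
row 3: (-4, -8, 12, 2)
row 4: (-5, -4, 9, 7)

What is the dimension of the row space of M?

4

Row reduce to echelon form.
R2 ← R2 − (1/3)·R1: [0, -2, -18, 28/3]
R3 ← R3 − (4/3)·R1: [0, -12, 12, 58/3]
R4 ← R4 − (5/3)·R1: [0, -9, 9, 86/3]
R3 ← R3 − (6)·R2: [0, 0, 120, -110/3]
R4 ← R4 − (9/2)·R2: [0, 0, 90, -40/3]
R4 ← R4 − (3/4)·R3: [0, 0, 0, 85/6]
Echelon form has 4 nonzero rows, so rank(M) = 4.
The row space has dimension equal to the rank: 4.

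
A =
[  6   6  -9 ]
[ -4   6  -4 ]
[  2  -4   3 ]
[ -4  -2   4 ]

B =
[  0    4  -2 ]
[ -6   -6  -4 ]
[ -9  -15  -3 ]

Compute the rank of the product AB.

2

First compute AB:
[[ 45, 123,  -9],
 [  0,   8,  -4],
 [ -3, -13,   3],
 [-24, -64,   4]]
Now row reduce the product.
R3 ← R3 + (1/15)·R1: [0, -24/5, 12/5]
R4 ← R4 + (8/15)·R1: [0, 8/5, -4/5]
R3 ← R3 + (3/5)·R2: [0, 0, 0]
R4 ← R4 − (1/5)·R2: [0, 0, 0]
2 nonzero rows, so rank(AB) = 2.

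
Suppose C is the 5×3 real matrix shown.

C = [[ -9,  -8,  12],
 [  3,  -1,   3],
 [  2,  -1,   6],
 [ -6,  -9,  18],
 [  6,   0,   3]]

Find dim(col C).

3

Row reduce to echelon form.
R2 ← R2 + (1/3)·R1: [0, -11/3, 7]
R3 ← R3 + (2/9)·R1: [0, -25/9, 26/3]
R4 ← R4 − (2/3)·R1: [0, -11/3, 10]
R5 ← R5 + (2/3)·R1: [0, -16/3, 11]
R3 ← R3 − (25/33)·R2: [0, 0, 37/11]
R4 ← R4 − R2: [0, 0, 3]
R5 ← R5 − (16/11)·R2: [0, 0, 9/11]
R4 ← R4 − (33/37)·R3: [0, 0, 0]
R5 ← R5 − (9/37)·R3: [0, 0, 0]
Echelon form has 3 nonzero rows, so rank(C) = 3.
The column space has dimension equal to the rank: 3.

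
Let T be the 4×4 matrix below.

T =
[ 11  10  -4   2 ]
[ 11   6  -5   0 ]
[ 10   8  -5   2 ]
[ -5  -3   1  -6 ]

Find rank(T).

Row reduce to echelon form.
R2 ← R2 − R1: [0, -4, -1, -2]
R3 ← R3 − (10/11)·R1: [0, -12/11, -15/11, 2/11]
R4 ← R4 + (5/11)·R1: [0, 17/11, -9/11, -56/11]
R3 ← R3 − (3/11)·R2: [0, 0, -12/11, 8/11]
R4 ← R4 + (17/44)·R2: [0, 0, -53/44, -129/22]
R4 ← R4 − (53/48)·R3: [0, 0, 0, -20/3]
Echelon form has 4 nonzero rows, so rank(T) = 4.

4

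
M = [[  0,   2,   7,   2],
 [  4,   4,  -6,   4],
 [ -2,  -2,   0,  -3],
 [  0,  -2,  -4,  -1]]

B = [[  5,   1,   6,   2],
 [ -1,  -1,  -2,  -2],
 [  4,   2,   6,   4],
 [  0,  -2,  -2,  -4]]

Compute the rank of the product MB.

2

First compute MB:
[[ 26,   8,  34,  16],
 [ -8, -20, -28, -40],
 [ -8,   6,  -2,  12],
 [-14,  -4, -18,  -8]]
Now row reduce the product.
R2 ← R2 + (4/13)·R1: [0, -228/13, -228/13, -456/13]
R3 ← R3 + (4/13)·R1: [0, 110/13, 110/13, 220/13]
R4 ← R4 + (7/13)·R1: [0, 4/13, 4/13, 8/13]
R3 ← R3 + (55/114)·R2: [0, 0, 0, 0]
R4 ← R4 + (1/57)·R2: [0, 0, 0, 0]
2 nonzero rows, so rank(MB) = 2.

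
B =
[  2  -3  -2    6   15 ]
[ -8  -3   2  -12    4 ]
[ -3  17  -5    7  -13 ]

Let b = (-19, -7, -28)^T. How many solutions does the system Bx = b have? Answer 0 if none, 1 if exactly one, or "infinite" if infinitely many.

infinite

Row reduce the augmented matrix [B | b].
R2 ← R2 + (4)·R1: [0, -15, -6, 12, 64, -83]
R3 ← R3 + (3/2)·R1: [0, 25/2, -8, 16, 19/2, -113/2]
R3 ← R3 + (5/6)·R2: [0, 0, -13, 26, 377/6, -377/3]
The echelon form has 3 nonzero rows, and every pivot lies in the first 5 columns, so rank(B) = rank([B|b]) = 3.
The system is consistent.
rank = 3 < 5 unknowns, so there are infinitely many solutions.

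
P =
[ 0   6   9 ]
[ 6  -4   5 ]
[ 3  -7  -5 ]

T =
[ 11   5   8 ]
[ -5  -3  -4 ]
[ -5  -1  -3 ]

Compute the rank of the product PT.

First compute PT:
[[-75, -27, -51],
 [ 61,  37,  49],
 [ 93,  41,  67]]
Now row reduce the product.
R2 ← R2 + (61/75)·R1: [0, 376/25, 188/25]
R3 ← R3 + (31/25)·R1: [0, 188/25, 94/25]
R3 ← R3 − (1/2)·R2: [0, 0, 0]
2 nonzero rows, so rank(PT) = 2.

2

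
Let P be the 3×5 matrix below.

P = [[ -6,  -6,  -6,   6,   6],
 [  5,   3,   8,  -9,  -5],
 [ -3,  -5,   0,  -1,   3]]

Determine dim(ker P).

3

Row reduce to echelon form.
R2 ← R2 + (5/6)·R1: [0, -2, 3, -4, 0]
R3 ← R3 − (1/2)·R1: [0, -2, 3, -4, 0]
R3 ← R3 − R2: [0, 0, 0, 0, 0]
2 nonzero rows, so rank(P) = 2.
P has 5 columns; by rank–nullity, nullity = 5 − 2 = 3.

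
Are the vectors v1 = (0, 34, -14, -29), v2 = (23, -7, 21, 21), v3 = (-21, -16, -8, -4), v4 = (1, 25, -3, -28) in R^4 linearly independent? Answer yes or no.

Form the matrix with these vectors as rows and row reduce.
Swap R1 ↔ R2
R3 ← R3 + (21/23)·R1: [0, -515/23, 257/23, 349/23]
R4 ← R4 − (1/23)·R1: [0, 582/23, -90/23, -665/23]
R3 ← R3 + (515/782)·R2: [0, 0, 764/391, -3069/782]
R4 ← R4 − (291/391)·R2: [0, 0, 2544/391, -2866/391]
R4 ← R4 − (636/191)·R3: [0, 0, 0, 1096/191]
4 nonzero rows, so the 4 vectors span a space of dimension 4.
Since 4 = 4, the vectors are linearly independent.

yes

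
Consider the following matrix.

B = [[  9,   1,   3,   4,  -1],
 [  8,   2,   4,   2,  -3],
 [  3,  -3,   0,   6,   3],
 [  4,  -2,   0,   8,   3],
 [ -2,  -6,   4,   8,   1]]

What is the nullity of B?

0

Row reduce to echelon form.
R2 ← R2 − (8/9)·R1: [0, 10/9, 4/3, -14/9, -19/9]
R3 ← R3 − (1/3)·R1: [0, -10/3, -1, 14/3, 10/3]
R4 ← R4 − (4/9)·R1: [0, -22/9, -4/3, 56/9, 31/9]
R5 ← R5 + (2/9)·R1: [0, -52/9, 14/3, 80/9, 7/9]
R3 ← R3 + (3)·R2: [0, 0, 3, 0, -3]
R4 ← R4 + (11/5)·R2: [0, 0, 8/5, 14/5, -6/5]
R5 ← R5 + (26/5)·R2: [0, 0, 58/5, 4/5, -51/5]
R4 ← R4 − (8/15)·R3: [0, 0, 0, 14/5, 2/5]
R5 ← R5 − (58/15)·R3: [0, 0, 0, 4/5, 7/5]
R5 ← R5 − (2/7)·R4: [0, 0, 0, 0, 9/7]
5 nonzero rows, so rank(B) = 5.
B has 5 columns; by rank–nullity, nullity = 5 − 5 = 0.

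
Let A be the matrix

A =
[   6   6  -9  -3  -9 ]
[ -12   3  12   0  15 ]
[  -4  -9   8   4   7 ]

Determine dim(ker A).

Row reduce to echelon form.
R2 ← R2 + (2)·R1: [0, 15, -6, -6, -3]
R3 ← R3 + (2/3)·R1: [0, -5, 2, 2, 1]
R3 ← R3 + (1/3)·R2: [0, 0, 0, 0, 0]
2 nonzero rows, so rank(A) = 2.
A has 5 columns; by rank–nullity, nullity = 5 − 2 = 3.

3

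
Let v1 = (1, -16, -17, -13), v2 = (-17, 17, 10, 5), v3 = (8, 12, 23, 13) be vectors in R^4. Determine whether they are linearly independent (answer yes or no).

Form the matrix with these vectors as rows and row reduce.
R2 ← R2 + (17)·R1: [0, -255, -279, -216]
R3 ← R3 − (8)·R1: [0, 140, 159, 117]
R3 ← R3 + (28/51)·R2: [0, 0, 99/17, -27/17]
3 nonzero rows, so the 3 vectors span a space of dimension 3.
Since 3 = 3, the vectors are linearly independent.

yes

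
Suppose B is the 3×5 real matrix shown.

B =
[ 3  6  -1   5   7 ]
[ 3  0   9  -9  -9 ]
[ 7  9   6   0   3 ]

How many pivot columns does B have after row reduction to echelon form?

Row reduce to echelon form.
R2 ← R2 − R1: [0, -6, 10, -14, -16]
R3 ← R3 − (7/3)·R1: [0, -5, 25/3, -35/3, -40/3]
R3 ← R3 − (5/6)·R2: [0, 0, 0, 0, 0]
Echelon form has 2 nonzero rows, so rank(B) = 2.
Each nonzero row contributes one pivot column: 2 pivot columns.

2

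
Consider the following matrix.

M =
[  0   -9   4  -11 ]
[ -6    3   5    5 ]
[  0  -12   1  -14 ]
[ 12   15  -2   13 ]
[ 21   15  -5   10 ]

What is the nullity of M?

Row reduce to echelon form.
Swap R1 ↔ R2
R4 ← R4 + (2)·R1: [0, 21, 8, 23]
R5 ← R5 + (7/2)·R1: [0, 51/2, 25/2, 55/2]
R3 ← R3 − (4/3)·R2: [0, 0, -13/3, 2/3]
R4 ← R4 + (7/3)·R2: [0, 0, 52/3, -8/3]
R5 ← R5 + (17/6)·R2: [0, 0, 143/6, -11/3]
R4 ← R4 + (4)·R3: [0, 0, 0, 0]
R5 ← R5 + (11/2)·R3: [0, 0, 0, 0]
3 nonzero rows, so rank(M) = 3.
M has 4 columns; by rank–nullity, nullity = 4 − 3 = 1.

1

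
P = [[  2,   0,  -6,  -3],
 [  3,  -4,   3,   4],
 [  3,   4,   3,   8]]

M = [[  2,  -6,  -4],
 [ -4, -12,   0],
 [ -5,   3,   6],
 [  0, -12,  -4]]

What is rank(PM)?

2

First compute PM:
[[ 34,   6, -32],
 [  7,  -9, -10],
 [-25, -153, -26]]
Now row reduce the product.
R2 ← R2 − (7/34)·R1: [0, -174/17, -58/17]
R3 ← R3 + (25/34)·R1: [0, -2526/17, -842/17]
R3 ← R3 − (421/29)·R2: [0, 0, 0]
2 nonzero rows, so rank(PM) = 2.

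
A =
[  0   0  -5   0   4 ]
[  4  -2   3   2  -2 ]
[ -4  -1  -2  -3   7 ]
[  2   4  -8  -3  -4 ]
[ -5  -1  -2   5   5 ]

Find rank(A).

5

Row reduce to echelon form.
Swap R1 ↔ R2
R3 ← R3 + R1: [0, -3, 1, -1, 5]
R4 ← R4 − (1/2)·R1: [0, 5, -19/2, -4, -3]
R5 ← R5 + (5/4)·R1: [0, -7/2, 7/4, 15/2, 5/2]
Swap R2 ↔ R3
R4 ← R4 + (5/3)·R2: [0, 0, -47/6, -17/3, 16/3]
R5 ← R5 − (7/6)·R2: [0, 0, 7/12, 26/3, -10/3]
R4 ← R4 − (47/30)·R3: [0, 0, 0, -17/3, -14/15]
R5 ← R5 + (7/60)·R3: [0, 0, 0, 26/3, -43/15]
R5 ← R5 + (26/17)·R4: [0, 0, 0, 0, -73/17]
Echelon form has 5 nonzero rows, so rank(A) = 5.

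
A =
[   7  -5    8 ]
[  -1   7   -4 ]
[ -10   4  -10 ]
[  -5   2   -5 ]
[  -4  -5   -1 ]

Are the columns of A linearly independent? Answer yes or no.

no

Row reduce A to echelon form.
R2 ← R2 + (1/7)·R1: [0, 44/7, -20/7]
R3 ← R3 + (10/7)·R1: [0, -22/7, 10/7]
R4 ← R4 + (5/7)·R1: [0, -11/7, 5/7]
R5 ← R5 + (4/7)·R1: [0, -55/7, 25/7]
R3 ← R3 + (1/2)·R2: [0, 0, 0]
R4 ← R4 + (1/4)·R2: [0, 0, 0]
R5 ← R5 + (5/4)·R2: [0, 0, 0]
2 pivots among 3 columns.
Only 2 < 3 pivot columns, so the columns are linearly dependent.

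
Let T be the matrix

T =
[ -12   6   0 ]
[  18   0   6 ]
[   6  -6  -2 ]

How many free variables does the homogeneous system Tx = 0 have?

1

Row reduce to echelon form.
R2 ← R2 + (3/2)·R1: [0, 9, 6]
R3 ← R3 + (1/2)·R1: [0, -3, -2]
R3 ← R3 + (1/3)·R2: [0, 0, 0]
2 nonzero rows, so rank(T) = 2.
T has 3 columns; by rank–nullity, nullity = 3 − 2 = 1.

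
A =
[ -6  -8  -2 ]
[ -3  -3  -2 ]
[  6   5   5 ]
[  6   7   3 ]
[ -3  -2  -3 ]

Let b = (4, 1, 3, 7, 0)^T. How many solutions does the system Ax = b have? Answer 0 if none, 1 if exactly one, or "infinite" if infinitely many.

Row reduce the augmented matrix [A | b].
R2 ← R2 − (1/2)·R1: [0, 1, -1, -1]
R3 ← R3 + R1: [0, -3, 3, 7]
R4 ← R4 + R1: [0, -1, 1, 11]
R5 ← R5 − (1/2)·R1: [0, 2, -2, -2]
R3 ← R3 + (3)·R2: [0, 0, 0, 4]
R4 ← R4 + R2: [0, 0, 0, 10]
R5 ← R5 − (2)·R2: [0, 0, 0, 0]
R4 ← R4 − (5/2)·R3: [0, 0, 0, 0]
The echelon form has 3 nonzero rows; the last pivot sits in the augmented column, so rank(A) = 2 but rank([A|b]) = 3.
Since the ranks differ, the system is inconsistent.
It has no solutions.

0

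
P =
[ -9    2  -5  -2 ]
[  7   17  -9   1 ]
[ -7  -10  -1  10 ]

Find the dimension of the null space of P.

1

Row reduce to echelon form.
R2 ← R2 + (7/9)·R1: [0, 167/9, -116/9, -5/9]
R3 ← R3 − (7/9)·R1: [0, -104/9, 26/9, 104/9]
R3 ← R3 + (104/167)·R2: [0, 0, -858/167, 1872/167]
3 nonzero rows, so rank(P) = 3.
P has 4 columns; by rank–nullity, nullity = 4 − 3 = 1.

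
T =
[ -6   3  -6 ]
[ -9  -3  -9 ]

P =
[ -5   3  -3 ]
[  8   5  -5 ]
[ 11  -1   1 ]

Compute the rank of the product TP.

First compute TP:
[[-12,   3,  -3],
 [-78, -33,  33]]
Now row reduce the product.
R2 ← R2 − (13/2)·R1: [0, -105/2, 105/2]
2 nonzero rows, so rank(TP) = 2.

2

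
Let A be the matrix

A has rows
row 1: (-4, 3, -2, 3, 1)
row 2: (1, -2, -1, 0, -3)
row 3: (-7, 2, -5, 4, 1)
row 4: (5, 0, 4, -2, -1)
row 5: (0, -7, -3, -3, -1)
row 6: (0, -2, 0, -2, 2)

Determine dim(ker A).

Row reduce to echelon form.
R2 ← R2 + (1/4)·R1: [0, -5/4, -3/2, 3/4, -11/4]
R3 ← R3 − (7/4)·R1: [0, -13/4, -3/2, -5/4, -3/4]
R4 ← R4 + (5/4)·R1: [0, 15/4, 3/2, 7/4, 1/4]
R3 ← R3 − (13/5)·R2: [0, 0, 12/5, -16/5, 32/5]
R4 ← R4 + (3)·R2: [0, 0, -3, 4, -8]
R5 ← R5 − (28/5)·R2: [0, 0, 27/5, -36/5, 72/5]
R6 ← R6 − (8/5)·R2: [0, 0, 12/5, -16/5, 32/5]
R4 ← R4 + (5/4)·R3: [0, 0, 0, 0, 0]
R5 ← R5 − (9/4)·R3: [0, 0, 0, 0, 0]
R6 ← R6 − R3: [0, 0, 0, 0, 0]
3 nonzero rows, so rank(A) = 3.
A has 5 columns; by rank–nullity, nullity = 5 − 3 = 2.

2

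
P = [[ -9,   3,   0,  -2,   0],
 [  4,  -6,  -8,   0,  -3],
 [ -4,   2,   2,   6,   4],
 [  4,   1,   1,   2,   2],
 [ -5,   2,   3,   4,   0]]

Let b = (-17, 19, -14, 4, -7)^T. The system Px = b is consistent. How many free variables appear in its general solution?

0

Row reduce the augmented matrix [P | b].
R2 ← R2 + (4/9)·R1: [0, -14/3, -8, -8/9, -3, 103/9]
R3 ← R3 − (4/9)·R1: [0, 2/3, 2, 62/9, 4, -58/9]
R4 ← R4 + (4/9)·R1: [0, 7/3, 1, 10/9, 2, -32/9]
R5 ← R5 − (5/9)·R1: [0, 1/3, 3, 46/9, 0, 22/9]
R3 ← R3 + (1/7)·R2: [0, 0, 6/7, 142/21, 25/7, -101/21]
R4 ← R4 + (1/2)·R2: [0, 0, -3, 2/3, 1/2, 13/6]
R5 ← R5 + (1/14)·R2: [0, 0, 17/7, 106/21, -3/14, 137/42]
R4 ← R4 + (7/2)·R3: [0, 0, 0, 73/3, 13, -44/3]
R5 ← R5 − (17/6)·R3: [0, 0, 0, -127/9, -31/3, 152/9]
R5 ← R5 + (127/219)·R4: [0, 0, 0, 0, -204/73, 612/73]
The echelon form has 5 nonzero rows, and every pivot lies in the first 5 columns, so rank(P) = rank([P|b]) = 5.
The system is consistent.
Free variables = (unknowns) − (rank) = 5 − 5 = 0.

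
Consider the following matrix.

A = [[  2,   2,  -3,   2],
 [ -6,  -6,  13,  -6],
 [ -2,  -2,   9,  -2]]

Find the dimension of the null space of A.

Row reduce to echelon form.
R2 ← R2 + (3)·R1: [0, 0, 4, 0]
R3 ← R3 + R1: [0, 0, 6, 0]
R3 ← R3 − (3/2)·R2: [0, 0, 0, 0]
2 nonzero rows, so rank(A) = 2.
A has 4 columns; by rank–nullity, nullity = 4 − 2 = 2.

2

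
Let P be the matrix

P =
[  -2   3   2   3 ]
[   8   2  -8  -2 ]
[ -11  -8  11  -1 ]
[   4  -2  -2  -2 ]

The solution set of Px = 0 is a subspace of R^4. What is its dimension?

Row reduce to echelon form.
R2 ← R2 + (4)·R1: [0, 14, 0, 10]
R3 ← R3 − (11/2)·R1: [0, -49/2, 0, -35/2]
R4 ← R4 + (2)·R1: [0, 4, 2, 4]
R3 ← R3 + (7/4)·R2: [0, 0, 0, 0]
R4 ← R4 − (2/7)·R2: [0, 0, 2, 8/7]
Swap R3 ↔ R4
3 nonzero rows, so rank(P) = 3.
P has 4 columns; by rank–nullity, nullity = 4 − 3 = 1.

1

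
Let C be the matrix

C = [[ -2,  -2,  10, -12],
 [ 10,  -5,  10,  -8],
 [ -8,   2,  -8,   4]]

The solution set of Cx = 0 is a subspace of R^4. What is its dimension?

Row reduce to echelon form.
R2 ← R2 + (5)·R1: [0, -15, 60, -68]
R3 ← R3 − (4)·R1: [0, 10, -48, 52]
R3 ← R3 + (2/3)·R2: [0, 0, -8, 20/3]
3 nonzero rows, so rank(C) = 3.
C has 4 columns; by rank–nullity, nullity = 4 − 3 = 1.

1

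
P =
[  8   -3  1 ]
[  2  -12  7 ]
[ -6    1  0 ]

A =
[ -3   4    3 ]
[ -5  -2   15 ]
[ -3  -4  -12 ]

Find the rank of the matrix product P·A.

First compute PA:
[[-12,  34, -33],
 [ 33,   4, -258],
 [ 13, -26,  -3]]
Now row reduce the product.
R2 ← R2 + (11/4)·R1: [0, 195/2, -1395/4]
R3 ← R3 + (13/12)·R1: [0, 65/6, -155/4]
R3 ← R3 − (1/9)·R2: [0, 0, 0]
2 nonzero rows, so rank(PA) = 2.

2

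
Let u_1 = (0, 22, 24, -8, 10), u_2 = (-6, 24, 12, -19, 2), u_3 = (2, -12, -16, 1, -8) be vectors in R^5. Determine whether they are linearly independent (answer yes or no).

yes

Form the matrix with these vectors as rows and row reduce.
Swap R1 ↔ R2
R3 ← R3 + (1/3)·R1: [0, -4, -12, -16/3, -22/3]
R3 ← R3 + (2/11)·R2: [0, 0, -84/11, -224/33, -182/33]
3 nonzero rows, so the 3 vectors span a space of dimension 3.
Since 3 = 3, the vectors are linearly independent.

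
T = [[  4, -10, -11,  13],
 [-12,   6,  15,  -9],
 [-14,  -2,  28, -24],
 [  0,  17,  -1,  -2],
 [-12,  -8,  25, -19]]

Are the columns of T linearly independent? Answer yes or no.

Row reduce T to echelon form.
R2 ← R2 + (3)·R1: [0, -24, -18, 30]
R3 ← R3 + (7/2)·R1: [0, -37, -21/2, 43/2]
R5 ← R5 + (3)·R1: [0, -38, -8, 20]
R3 ← R3 − (37/24)·R2: [0, 0, 69/4, -99/4]
R4 ← R4 + (17/24)·R2: [0, 0, -55/4, 77/4]
R5 ← R5 − (19/12)·R2: [0, 0, 41/2, -55/2]
R4 ← R4 + (55/69)·R3: [0, 0, 0, -11/23]
R5 ← R5 − (82/69)·R3: [0, 0, 0, 44/23]
R5 ← R5 + (4)·R4: [0, 0, 0, 0]
4 pivots among 4 columns.
Every column is a pivot column, so the columns are linearly independent.

yes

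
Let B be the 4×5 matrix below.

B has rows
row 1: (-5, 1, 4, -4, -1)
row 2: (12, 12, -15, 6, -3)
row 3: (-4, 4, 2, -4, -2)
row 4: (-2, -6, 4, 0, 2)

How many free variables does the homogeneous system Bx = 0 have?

3

Row reduce to echelon form.
R2 ← R2 + (12/5)·R1: [0, 72/5, -27/5, -18/5, -27/5]
R3 ← R3 − (4/5)·R1: [0, 16/5, -6/5, -4/5, -6/5]
R4 ← R4 − (2/5)·R1: [0, -32/5, 12/5, 8/5, 12/5]
R3 ← R3 − (2/9)·R2: [0, 0, 0, 0, 0]
R4 ← R4 + (4/9)·R2: [0, 0, 0, 0, 0]
2 nonzero rows, so rank(B) = 2.
B has 5 columns; by rank–nullity, nullity = 5 − 2 = 3.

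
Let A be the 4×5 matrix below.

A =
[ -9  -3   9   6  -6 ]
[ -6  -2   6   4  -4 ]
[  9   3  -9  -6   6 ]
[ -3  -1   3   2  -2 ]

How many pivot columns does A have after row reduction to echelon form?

1

Row reduce to echelon form.
R2 ← R2 − (2/3)·R1: [0, 0, 0, 0, 0]
R3 ← R3 + R1: [0, 0, 0, 0, 0]
R4 ← R4 − (1/3)·R1: [0, 0, 0, 0, 0]
Echelon form has 1 nonzero row, so rank(A) = 1.
Each nonzero row contributes one pivot column: 1 pivot columns.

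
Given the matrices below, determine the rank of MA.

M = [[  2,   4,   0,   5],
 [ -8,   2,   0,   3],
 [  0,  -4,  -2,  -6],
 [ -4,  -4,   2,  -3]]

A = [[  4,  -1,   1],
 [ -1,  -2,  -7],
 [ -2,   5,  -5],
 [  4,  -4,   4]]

3

First compute MA:
[[ 24, -30,  -6],
 [-22,  -8, -10],
 [-16,  22,  14],
 [-28,  34,   2]]
Now row reduce the product.
R2 ← R2 + (11/12)·R1: [0, -71/2, -31/2]
R3 ← R3 + (2/3)·R1: [0, 2, 10]
R4 ← R4 + (7/6)·R1: [0, -1, -5]
R3 ← R3 + (4/71)·R2: [0, 0, 648/71]
R4 ← R4 − (2/71)·R2: [0, 0, -324/71]
R4 ← R4 + (1/2)·R3: [0, 0, 0]
3 nonzero rows, so rank(MA) = 3.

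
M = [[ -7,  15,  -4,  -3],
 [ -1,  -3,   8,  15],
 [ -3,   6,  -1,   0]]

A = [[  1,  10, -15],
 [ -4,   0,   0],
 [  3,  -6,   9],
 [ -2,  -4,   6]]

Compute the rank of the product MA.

2

First compute MA:
[[-73, -34,  51],
 [  5, -118, 177],
 [-30, -24,  36]]
Now row reduce the product.
R2 ← R2 + (5/73)·R1: [0, -8784/73, 13176/73]
R3 ← R3 − (30/73)·R1: [0, -732/73, 1098/73]
R3 ← R3 − (1/12)·R2: [0, 0, 0]
2 nonzero rows, so rank(MA) = 2.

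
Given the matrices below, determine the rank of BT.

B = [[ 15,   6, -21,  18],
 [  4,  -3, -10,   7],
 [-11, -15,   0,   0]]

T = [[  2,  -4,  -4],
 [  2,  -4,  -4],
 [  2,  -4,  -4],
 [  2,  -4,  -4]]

1

First compute BT:
[[ 36, -72, -72],
 [ -4,   8,   8],
 [-52, 104, 104]]
Now row reduce the product.
R2 ← R2 + (1/9)·R1: [0, 0, 0]
R3 ← R3 + (13/9)·R1: [0, 0, 0]
1 nonzero row, so rank(BT) = 1.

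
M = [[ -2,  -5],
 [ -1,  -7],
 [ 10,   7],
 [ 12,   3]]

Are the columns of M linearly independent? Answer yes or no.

Row reduce M to echelon form.
R2 ← R2 − (1/2)·R1: [0, -9/2]
R3 ← R3 + (5)·R1: [0, -18]
R4 ← R4 + (6)·R1: [0, -27]
R3 ← R3 − (4)·R2: [0, 0]
R4 ← R4 − (6)·R2: [0, 0]
2 pivots among 2 columns.
Every column is a pivot column, so the columns are linearly independent.

yes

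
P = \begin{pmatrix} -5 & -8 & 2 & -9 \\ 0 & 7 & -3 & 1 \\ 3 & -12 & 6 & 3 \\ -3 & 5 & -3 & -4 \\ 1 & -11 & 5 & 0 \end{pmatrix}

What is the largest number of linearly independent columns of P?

2

Row reduce to echelon form.
R3 ← R3 + (3/5)·R1: [0, -84/5, 36/5, -12/5]
R4 ← R4 − (3/5)·R1: [0, 49/5, -21/5, 7/5]
R5 ← R5 + (1/5)·R1: [0, -63/5, 27/5, -9/5]
R3 ← R3 + (12/5)·R2: [0, 0, 0, 0]
R4 ← R4 − (7/5)·R2: [0, 0, 0, 0]
R5 ← R5 + (9/5)·R2: [0, 0, 0, 0]
Echelon form has 2 nonzero rows, so rank(P) = 2.
The rank gives the maximum number of linearly independent columns: 2.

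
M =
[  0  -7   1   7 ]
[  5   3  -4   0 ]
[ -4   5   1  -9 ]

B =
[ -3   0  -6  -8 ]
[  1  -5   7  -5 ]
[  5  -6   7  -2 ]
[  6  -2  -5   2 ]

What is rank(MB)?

3

First compute MB:
[[ 40,  15, -77,  47],
 [-32,   9, -37, -47],
 [-32, -13, 111, -13]]
Now row reduce the product.
R2 ← R2 + (4/5)·R1: [0, 21, -493/5, -47/5]
R3 ← R3 + (4/5)·R1: [0, -1, 247/5, 123/5]
R3 ← R3 + (1/21)·R2: [0, 0, 4694/105, 2536/105]
3 nonzero rows, so rank(MB) = 3.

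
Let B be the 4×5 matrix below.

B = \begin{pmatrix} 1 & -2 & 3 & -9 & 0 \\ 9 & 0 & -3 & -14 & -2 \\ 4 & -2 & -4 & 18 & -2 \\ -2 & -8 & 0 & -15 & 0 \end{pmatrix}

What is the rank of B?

Row reduce to echelon form.
R2 ← R2 − (9)·R1: [0, 18, -30, 67, -2]
R3 ← R3 − (4)·R1: [0, 6, -16, 54, -2]
R4 ← R4 + (2)·R1: [0, -12, 6, -33, 0]
R3 ← R3 − (1/3)·R2: [0, 0, -6, 95/3, -4/3]
R4 ← R4 + (2/3)·R2: [0, 0, -14, 35/3, -4/3]
R4 ← R4 − (7/3)·R3: [0, 0, 0, -560/9, 16/9]
Echelon form has 4 nonzero rows, so rank(B) = 4.

4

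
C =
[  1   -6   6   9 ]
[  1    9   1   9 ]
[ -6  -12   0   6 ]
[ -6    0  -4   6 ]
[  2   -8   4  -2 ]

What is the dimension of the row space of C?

Row reduce to echelon form.
R2 ← R2 − R1: [0, 15, -5, 0]
R3 ← R3 + (6)·R1: [0, -48, 36, 60]
R4 ← R4 + (6)·R1: [0, -36, 32, 60]
R5 ← R5 − (2)·R1: [0, 4, -8, -20]
R3 ← R3 + (16/5)·R2: [0, 0, 20, 60]
R4 ← R4 + (12/5)·R2: [0, 0, 20, 60]
R5 ← R5 − (4/15)·R2: [0, 0, -20/3, -20]
R4 ← R4 − R3: [0, 0, 0, 0]
R5 ← R5 + (1/3)·R3: [0, 0, 0, 0]
Echelon form has 3 nonzero rows, so rank(C) = 3.
The row space has dimension equal to the rank: 3.

3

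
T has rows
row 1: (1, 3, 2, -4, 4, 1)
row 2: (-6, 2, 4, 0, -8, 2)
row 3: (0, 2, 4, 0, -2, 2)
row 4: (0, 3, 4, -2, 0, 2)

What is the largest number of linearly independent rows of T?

Row reduce to echelon form.
R2 ← R2 + (6)·R1: [0, 20, 16, -24, 16, 8]
R3 ← R3 − (1/10)·R2: [0, 0, 12/5, 12/5, -18/5, 6/5]
R4 ← R4 − (3/20)·R2: [0, 0, 8/5, 8/5, -12/5, 4/5]
R4 ← R4 − (2/3)·R3: [0, 0, 0, 0, 0, 0]
Echelon form has 3 nonzero rows, so rank(T) = 3.
The rank gives the maximum number of linearly independent rows: 3.

3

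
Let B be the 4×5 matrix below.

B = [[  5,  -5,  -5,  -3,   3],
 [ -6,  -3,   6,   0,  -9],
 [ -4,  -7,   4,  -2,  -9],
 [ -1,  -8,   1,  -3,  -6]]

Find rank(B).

Row reduce to echelon form.
R2 ← R2 + (6/5)·R1: [0, -9, 0, -18/5, -27/5]
R3 ← R3 + (4/5)·R1: [0, -11, 0, -22/5, -33/5]
R4 ← R4 + (1/5)·R1: [0, -9, 0, -18/5, -27/5]
R3 ← R3 − (11/9)·R2: [0, 0, 0, 0, 0]
R4 ← R4 − R2: [0, 0, 0, 0, 0]
Echelon form has 2 nonzero rows, so rank(B) = 2.

2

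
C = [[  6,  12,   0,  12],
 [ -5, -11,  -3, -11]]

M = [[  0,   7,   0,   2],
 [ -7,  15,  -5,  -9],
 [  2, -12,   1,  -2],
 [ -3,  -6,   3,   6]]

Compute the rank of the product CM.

First compute CM:
[[-120, 150, -24, -24],
 [104, -98,  19,  29]]
Now row reduce the product.
R2 ← R2 + (13/15)·R1: [0, 32, -9/5, 41/5]
2 nonzero rows, so rank(CM) = 2.

2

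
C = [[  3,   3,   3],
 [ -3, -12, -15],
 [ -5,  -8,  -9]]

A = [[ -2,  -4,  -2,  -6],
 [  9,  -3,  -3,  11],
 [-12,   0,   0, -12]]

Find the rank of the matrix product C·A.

2

First compute CA:
[[-15, -21, -15, -21],
 [ 78,  48,  42,  66],
 [ 46,  44,  34,  50]]
Now row reduce the product.
R2 ← R2 + (26/5)·R1: [0, -306/5, -36, -216/5]
R3 ← R3 + (46/15)·R1: [0, -102/5, -12, -72/5]
R3 ← R3 − (1/3)·R2: [0, 0, 0, 0]
2 nonzero rows, so rank(CA) = 2.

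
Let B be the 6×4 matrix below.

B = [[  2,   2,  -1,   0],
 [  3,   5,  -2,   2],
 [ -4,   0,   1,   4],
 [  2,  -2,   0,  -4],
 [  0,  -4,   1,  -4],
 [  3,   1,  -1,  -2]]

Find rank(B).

Row reduce to echelon form.
R2 ← R2 − (3/2)·R1: [0, 2, -1/2, 2]
R3 ← R3 + (2)·R1: [0, 4, -1, 4]
R4 ← R4 − R1: [0, -4, 1, -4]
R6 ← R6 − (3/2)·R1: [0, -2, 1/2, -2]
R3 ← R3 − (2)·R2: [0, 0, 0, 0]
R4 ← R4 + (2)·R2: [0, 0, 0, 0]
R5 ← R5 + (2)·R2: [0, 0, 0, 0]
R6 ← R6 + R2: [0, 0, 0, 0]
Echelon form has 2 nonzero rows, so rank(B) = 2.

2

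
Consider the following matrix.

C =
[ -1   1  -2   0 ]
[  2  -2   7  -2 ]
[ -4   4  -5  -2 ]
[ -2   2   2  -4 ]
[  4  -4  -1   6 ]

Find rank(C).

2

Row reduce to echelon form.
R2 ← R2 + (2)·R1: [0, 0, 3, -2]
R3 ← R3 − (4)·R1: [0, 0, 3, -2]
R4 ← R4 − (2)·R1: [0, 0, 6, -4]
R5 ← R5 + (4)·R1: [0, 0, -9, 6]
R3 ← R3 − R2: [0, 0, 0, 0]
R4 ← R4 − (2)·R2: [0, 0, 0, 0]
R5 ← R5 + (3)·R2: [0, 0, 0, 0]
Echelon form has 2 nonzero rows, so rank(C) = 2.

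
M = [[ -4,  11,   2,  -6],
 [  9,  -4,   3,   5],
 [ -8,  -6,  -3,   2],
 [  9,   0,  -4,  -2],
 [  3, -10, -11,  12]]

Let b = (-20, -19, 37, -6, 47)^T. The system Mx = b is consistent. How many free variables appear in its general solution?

0

Row reduce the augmented matrix [M | b].
R2 ← R2 + (9/4)·R1: [0, 83/4, 15/2, -17/2, -64]
R3 ← R3 − (2)·R1: [0, -28, -7, 14, 77]
R4 ← R4 + (9/4)·R1: [0, 99/4, 1/2, -31/2, -51]
R5 ← R5 + (3/4)·R1: [0, -7/4, -19/2, 15/2, 32]
R3 ← R3 + (112/83)·R2: [0, 0, 259/83, 210/83, -777/83]
R4 ← R4 − (99/83)·R2: [0, 0, -701/83, -445/83, 2103/83]
R5 ← R5 + (7/83)·R2: [0, 0, -736/83, 563/83, 2208/83]
R4 ← R4 + (701/259)·R3: [0, 0, 0, 55/37, 0]
R5 ← R5 + (736/259)·R3: [0, 0, 0, 517/37, 0]
R5 ← R5 − (47/5)·R4: [0, 0, 0, 0, 0]
The echelon form has 4 nonzero rows, and every pivot lies in the first 4 columns, so rank(M) = rank([M|b]) = 4.
The system is consistent.
Free variables = (unknowns) − (rank) = 4 − 4 = 0.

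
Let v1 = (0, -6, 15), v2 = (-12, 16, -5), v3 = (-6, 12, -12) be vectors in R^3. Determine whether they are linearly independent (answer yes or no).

yes

Form the matrix with these vectors as rows and row reduce.
Swap R1 ↔ R2
R3 ← R3 − (1/2)·R1: [0, 4, -19/2]
R3 ← R3 + (2/3)·R2: [0, 0, 1/2]
3 nonzero rows, so the 3 vectors span a space of dimension 3.
Since 3 = 3, the vectors are linearly independent.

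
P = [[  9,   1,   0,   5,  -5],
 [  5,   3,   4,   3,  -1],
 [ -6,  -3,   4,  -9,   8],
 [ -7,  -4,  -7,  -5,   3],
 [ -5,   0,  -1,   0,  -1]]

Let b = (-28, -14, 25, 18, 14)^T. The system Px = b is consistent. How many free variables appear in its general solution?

Row reduce the augmented matrix [P | b].
R2 ← R2 − (5/9)·R1: [0, 22/9, 4, 2/9, 16/9, 14/9]
R3 ← R3 + (2/3)·R1: [0, -7/3, 4, -17/3, 14/3, 19/3]
R4 ← R4 + (7/9)·R1: [0, -29/9, -7, -10/9, -8/9, -34/9]
R5 ← R5 + (5/9)·R1: [0, 5/9, -1, 25/9, -34/9, -14/9]
R3 ← R3 + (21/22)·R2: [0, 0, 86/11, -60/11, 70/11, 86/11]
R4 ← R4 + (29/22)·R2: [0, 0, -19/11, -9/11, 16/11, -19/11]
R5 ← R5 − (5/22)·R2: [0, 0, -21/11, 30/11, -46/11, -21/11]
R4 ← R4 + (19/86)·R3: [0, 0, 0, -87/43, 123/43, 0]
R5 ← R5 + (21/86)·R3: [0, 0, 0, 60/43, -113/43, 0]
R5 ← R5 + (20/29)·R4: [0, 0, 0, 0, -19/29, 0]
The echelon form has 5 nonzero rows, and every pivot lies in the first 5 columns, so rank(P) = rank([P|b]) = 5.
The system is consistent.
Free variables = (unknowns) − (rank) = 5 − 5 = 0.

0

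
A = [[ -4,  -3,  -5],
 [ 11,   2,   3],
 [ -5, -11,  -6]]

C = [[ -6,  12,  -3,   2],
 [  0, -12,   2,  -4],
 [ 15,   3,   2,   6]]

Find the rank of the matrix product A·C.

First compute AC:
[[-51, -27,  -4, -26],
 [-21, 117, -23,  32],
 [-60,  54, -19,  -2]]
Now row reduce the product.
R2 ← R2 − (7/17)·R1: [0, 2178/17, -363/17, 726/17]
R3 ← R3 − (20/17)·R1: [0, 1458/17, -243/17, 486/17]
R3 ← R3 − (81/121)·R2: [0, 0, 0, 0]
2 nonzero rows, so rank(AC) = 2.

2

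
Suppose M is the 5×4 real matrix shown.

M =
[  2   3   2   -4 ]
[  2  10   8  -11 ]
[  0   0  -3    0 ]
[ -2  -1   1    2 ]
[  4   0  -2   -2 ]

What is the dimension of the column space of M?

Row reduce to echelon form.
R2 ← R2 − R1: [0, 7, 6, -7]
R4 ← R4 + R1: [0, 2, 3, -2]
R5 ← R5 − (2)·R1: [0, -6, -6, 6]
R4 ← R4 − (2/7)·R2: [0, 0, 9/7, 0]
R5 ← R5 + (6/7)·R2: [0, 0, -6/7, 0]
R4 ← R4 + (3/7)·R3: [0, 0, 0, 0]
R5 ← R5 − (2/7)·R3: [0, 0, 0, 0]
Echelon form has 3 nonzero rows, so rank(M) = 3.
The column space has dimension equal to the rank: 3.

3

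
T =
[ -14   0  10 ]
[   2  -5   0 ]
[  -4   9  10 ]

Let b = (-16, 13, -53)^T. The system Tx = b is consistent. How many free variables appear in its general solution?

0

Row reduce the augmented matrix [T | b].
R2 ← R2 + (1/7)·R1: [0, -5, 10/7, 75/7]
R3 ← R3 − (2/7)·R1: [0, 9, 50/7, -339/7]
R3 ← R3 + (9/5)·R2: [0, 0, 68/7, -204/7]
The echelon form has 3 nonzero rows, and every pivot lies in the first 3 columns, so rank(T) = rank([T|b]) = 3.
The system is consistent.
Free variables = (unknowns) − (rank) = 3 − 3 = 0.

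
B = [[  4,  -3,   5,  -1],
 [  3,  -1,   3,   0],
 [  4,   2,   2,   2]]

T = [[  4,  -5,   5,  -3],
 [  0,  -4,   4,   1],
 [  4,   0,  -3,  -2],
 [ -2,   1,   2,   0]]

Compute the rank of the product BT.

First compute BT:
[[ 38,  -9,  -9, -25],
 [ 24, -11,   2, -16],
 [ 20, -26,  26, -14]]
Now row reduce the product.
R2 ← R2 − (12/19)·R1: [0, -101/19, 146/19, -4/19]
R3 ← R3 − (10/19)·R1: [0, -404/19, 584/19, -16/19]
R3 ← R3 − (4)·R2: [0, 0, 0, 0]
2 nonzero rows, so rank(BT) = 2.

2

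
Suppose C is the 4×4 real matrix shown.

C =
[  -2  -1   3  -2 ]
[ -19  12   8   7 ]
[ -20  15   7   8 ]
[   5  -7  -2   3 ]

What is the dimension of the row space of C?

3

Row reduce to echelon form.
R2 ← R2 − (19/2)·R1: [0, 43/2, -41/2, 26]
R3 ← R3 − (10)·R1: [0, 25, -23, 28]
R4 ← R4 + (5/2)·R1: [0, -19/2, 11/2, -2]
R3 ← R3 − (50/43)·R2: [0, 0, 36/43, -96/43]
R4 ← R4 + (19/43)·R2: [0, 0, -153/43, 408/43]
R4 ← R4 + (17/4)·R3: [0, 0, 0, 0]
Echelon form has 3 nonzero rows, so rank(C) = 3.
The row space has dimension equal to the rank: 3.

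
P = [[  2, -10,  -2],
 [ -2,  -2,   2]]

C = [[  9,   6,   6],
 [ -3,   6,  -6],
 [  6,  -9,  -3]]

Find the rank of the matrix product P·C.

2

First compute PC:
[[ 36, -30,  78],
 [  0, -42,  -6]]
Now row reduce the product.
2 nonzero rows, so rank(PC) = 2.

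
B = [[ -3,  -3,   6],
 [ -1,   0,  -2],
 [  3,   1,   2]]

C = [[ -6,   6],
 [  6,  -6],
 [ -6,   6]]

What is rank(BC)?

First compute BC:
[[-36,  36],
 [ 18, -18],
 [-24,  24]]
Now row reduce the product.
R2 ← R2 + (1/2)·R1: [0, 0]
R3 ← R3 − (2/3)·R1: [0, 0]
1 nonzero row, so rank(BC) = 1.

1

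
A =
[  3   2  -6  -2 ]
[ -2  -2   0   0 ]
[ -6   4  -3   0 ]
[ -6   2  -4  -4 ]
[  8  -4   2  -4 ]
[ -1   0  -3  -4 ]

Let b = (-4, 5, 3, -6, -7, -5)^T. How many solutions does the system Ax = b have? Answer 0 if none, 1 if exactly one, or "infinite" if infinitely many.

Row reduce the augmented matrix [A | b].
R2 ← R2 + (2/3)·R1: [0, -2/3, -4, -4/3, 7/3]
R3 ← R3 + (2)·R1: [0, 8, -15, -4, -5]
R4 ← R4 + (2)·R1: [0, 6, -16, -8, -14]
R5 ← R5 − (8/3)·R1: [0, -28/3, 18, 4/3, 11/3]
R6 ← R6 + (1/3)·R1: [0, 2/3, -5, -14/3, -19/3]
R3 ← R3 + (12)·R2: [0, 0, -63, -20, 23]
R4 ← R4 + (9)·R2: [0, 0, -52, -20, 7]
R5 ← R5 − (14)·R2: [0, 0, 74, 20, -29]
R6 ← R6 + R2: [0, 0, -9, -6, -4]
R4 ← R4 − (52/63)·R3: [0, 0, 0, -220/63, -755/63]
R5 ← R5 + (74/63)·R3: [0, 0, 0, -220/63, -125/63]
R6 ← R6 − (1/7)·R3: [0, 0, 0, -22/7, -51/7]
R5 ← R5 − R4: [0, 0, 0, 0, 10]
R6 ← R6 − (9/10)·R4: [0, 0, 0, 0, 7/2]
R6 ← R6 − (7/20)·R5: [0, 0, 0, 0, 0]
The echelon form has 5 nonzero rows; the last pivot sits in the augmented column, so rank(A) = 4 but rank([A|b]) = 5.
Since the ranks differ, the system is inconsistent.
It has no solutions.

0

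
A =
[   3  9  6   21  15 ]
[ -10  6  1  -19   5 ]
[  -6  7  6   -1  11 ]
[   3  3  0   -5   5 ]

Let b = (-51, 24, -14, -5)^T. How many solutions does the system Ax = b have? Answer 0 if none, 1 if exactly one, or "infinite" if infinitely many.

infinite

Row reduce the augmented matrix [A | b].
R2 ← R2 + (10/3)·R1: [0, 36, 21, 51, 55, -146]
R3 ← R3 + (2)·R1: [0, 25, 18, 41, 41, -116]
R4 ← R4 − R1: [0, -6, -6, -26, -10, 46]
R3 ← R3 − (25/36)·R2: [0, 0, 41/12, 67/12, 101/36, -263/18]
R4 ← R4 + (1/6)·R2: [0, 0, -5/2, -35/2, -5/6, 65/3]
R4 ← R4 + (30/41)·R3: [0, 0, 0, -550/41, 50/41, 450/41]
The echelon form has 4 nonzero rows, and every pivot lies in the first 5 columns, so rank(A) = rank([A|b]) = 4.
The system is consistent.
rank = 4 < 5 unknowns, so there are infinitely many solutions.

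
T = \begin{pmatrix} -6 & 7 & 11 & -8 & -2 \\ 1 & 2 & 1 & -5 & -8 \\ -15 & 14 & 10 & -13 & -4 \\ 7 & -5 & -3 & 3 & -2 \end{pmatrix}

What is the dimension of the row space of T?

3

Row reduce to echelon form.
R2 ← R2 + (1/6)·R1: [0, 19/6, 17/6, -19/3, -25/3]
R3 ← R3 − (5/2)·R1: [0, -7/2, -35/2, 7, 1]
R4 ← R4 + (7/6)·R1: [0, 19/6, 59/6, -19/3, -13/3]
R3 ← R3 + (21/19)·R2: [0, 0, -273/19, 0, -156/19]
R4 ← R4 − R2: [0, 0, 7, 0, 4]
R4 ← R4 + (19/39)·R3: [0, 0, 0, 0, 0]
Echelon form has 3 nonzero rows, so rank(T) = 3.
The row space has dimension equal to the rank: 3.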